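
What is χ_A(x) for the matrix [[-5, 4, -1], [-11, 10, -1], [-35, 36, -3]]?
xI - A = [[x + 5, -4, 1], [11, x - 10, 1], [35, -36, x + 3]].

Expanding det(xI - A) along the first row:
det(xI - A) = + (x + 5)·det([[x - 10, 1], [-36, x + 3]]) - (-4)·det([[11, 1], [35, x + 3]]) + (1)·det([[11, x - 10], [35, -36]]).

Evaluating gives χ_A(x) = x^3 - 2x^2 - 20x - 24 = (x - 6)(x + 2)^2.

χ_A(x) = (x - 6)(x + 2)^2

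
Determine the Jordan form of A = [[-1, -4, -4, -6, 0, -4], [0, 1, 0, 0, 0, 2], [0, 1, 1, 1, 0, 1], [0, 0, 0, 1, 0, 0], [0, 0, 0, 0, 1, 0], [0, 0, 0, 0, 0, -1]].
The characteristic polynomial is det(xI - A) = (x - 1)^4(x + 1)^2, so the eigenvalues are -1 (algebraic multiplicity 2), 1 (algebraic multiplicity 4).

For λ = -1: rank(A + I) = 4. The eigenspace has dimension 6 - 4 = 2, so there are 2 Jordan blocks; the rank sequence gives block sizes [1, 1].

For λ = 1: rank(A - I) = 3, rank((A - I)^2) = 2. The eigenspace has dimension 6 - 3 = 3, so there are 3 Jordan blocks; the rank sequence gives block sizes [2, 1, 1].

Assembling the blocks gives the Jordan form J above.

J = [[-1, 0, 0, 0, 0, 0], [0, -1, 0, 0, 0, 0], [0, 0, 1, 1, 0, 0], [0, 0, 0, 1, 0, 0], [0, 0, 0, 0, 1, 0], [0, 0, 0, 0, 0, 1]]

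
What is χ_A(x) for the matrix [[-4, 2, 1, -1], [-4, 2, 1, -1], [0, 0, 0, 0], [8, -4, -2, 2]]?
xI - A = [[x + 4, -2, -1, 1], [4, x - 2, -1, 1], [0, 0, x, 0], [-8, 4, 2, x - 2]].

Expanding det(xI - A) along the first row:
det(xI - A) = + (x + 4)·det([[x - 2, -1, 1], [0, x, 0], [4, 2, x - 2]]) - (-2)·det([[4, -1, 1], [0, x, 0], [-8, 2, x - 2]]) + (-1)·det([[4, x - 2, 1], [0, 0, 0], [-8, 4, x - 2]]) - (1)·det([[4, x - 2, -1], [0, 0, x], [-8, 4, 2]]).

Evaluating gives χ_A(x) = x^4.

χ_A(x) = x^4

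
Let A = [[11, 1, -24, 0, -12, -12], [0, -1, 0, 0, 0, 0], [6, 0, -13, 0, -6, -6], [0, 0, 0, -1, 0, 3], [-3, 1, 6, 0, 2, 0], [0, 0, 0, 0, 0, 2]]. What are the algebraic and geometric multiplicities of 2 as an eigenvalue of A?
algebraic multiplicity 2, geometric multiplicity 2

The characteristic polynomial is (x - 2)^2(x + 1)^4, so the factor x - 2 appears with exponent 2: the algebraic multiplicity is 2.

rank(A - 2I) = 4, so the eigenspace has dimension 6 - 4 = 2: the geometric multiplicity is 2.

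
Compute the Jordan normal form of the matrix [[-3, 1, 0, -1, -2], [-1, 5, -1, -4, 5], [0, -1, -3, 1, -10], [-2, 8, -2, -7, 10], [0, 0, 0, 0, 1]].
The characteristic polynomial is det(xI - A) = (x - 1)^2(x + 3)^3, so the eigenvalues are -3 (algebraic multiplicity 3), 1 (algebraic multiplicity 2).

For λ = -3: rank(A + 3I) = 4, rank((A + 3I)^2) = 3, rank((A + 3I)^3) = 2. The eigenspace has dimension 5 - 4 = 1, so there is 1 Jordan block; the rank sequence gives block sizes [3].

For λ = 1: rank(A - I) = 3. The eigenspace has dimension 5 - 3 = 2, so there are 2 Jordan blocks; the rank sequence gives block sizes [1, 1].

Assembling the blocks gives the Jordan form J above.

J = [[-3, 1, 0, 0, 0], [0, -3, 1, 0, 0], [0, 0, -3, 0, 0], [0, 0, 0, 1, 0], [0, 0, 0, 0, 1]]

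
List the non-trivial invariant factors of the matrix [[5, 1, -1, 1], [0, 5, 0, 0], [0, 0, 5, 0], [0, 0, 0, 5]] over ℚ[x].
The Jordan structure of A has elementary divisors (x - 5)^2, (x - 5), (x - 5). Arranging the block sizes at each eigenvalue in decreasing order and taking row products gives the invariant factors.

Invariant factors (smallest first, each dividing the next): x - 5, x - 5, (x - 5)^2.

Check: the last factor (x - 5)^2 is the minimal polynomial, and the product (x - 5)^4 is the characteristic polynomial.

x - 5, x - 5, (x - 5)^2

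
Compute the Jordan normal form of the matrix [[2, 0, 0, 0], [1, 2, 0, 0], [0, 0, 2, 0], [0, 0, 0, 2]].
The characteristic polynomial is det(xI - A) = (x - 2)^4, so the eigenvalues are 2 (algebraic multiplicity 4).

For λ = 2: rank(A - 2I) = 1, rank((A - 2I)^2) = 0. The eigenspace has dimension 4 - 1 = 3, so there are 3 Jordan blocks; the rank sequence gives block sizes [2, 1, 1].

Assembling the blocks gives the Jordan form J above.

J = [[2, 1, 0, 0], [0, 2, 0, 0], [0, 0, 2, 0], [0, 0, 0, 2]]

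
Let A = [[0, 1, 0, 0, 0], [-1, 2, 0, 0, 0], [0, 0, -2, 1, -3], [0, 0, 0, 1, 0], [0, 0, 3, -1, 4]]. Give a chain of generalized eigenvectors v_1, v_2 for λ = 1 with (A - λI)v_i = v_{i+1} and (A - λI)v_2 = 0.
v_1 = [[0, 1, 0, 0, 0]]^T, v_2 = [[1, 1, 0, 0, 0]]^T

We seek v_1 ∈ ker((A - I)^2) \ ker(A - I), then set v_{i+1} = (A - I) v_i.

One such chain is v_1 = [[0, 1, 0, 0, 0]]^T, v_2 = [[1, 1, 0, 0, 0]]^T. Check: (A - I) v_2 = [[0, 0, 0, 0, 0]]^T = 0.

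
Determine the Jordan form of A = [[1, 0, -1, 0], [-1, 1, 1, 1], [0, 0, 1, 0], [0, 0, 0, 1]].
J = [[1, 1, 0, 0], [0, 1, 1, 0], [0, 0, 1, 0], [0, 0, 0, 1]]

The characteristic polynomial is det(xI - A) = (x - 1)^4, so the eigenvalues are 1 (algebraic multiplicity 4).

For λ = 1: rank(A - I) = 2, rank((A - I)^2) = 1, rank((A - I)^3) = 0. The eigenspace has dimension 4 - 2 = 2, so there are 2 Jordan blocks; the rank sequence gives block sizes [3, 1].

Assembling the blocks gives the Jordan form J above.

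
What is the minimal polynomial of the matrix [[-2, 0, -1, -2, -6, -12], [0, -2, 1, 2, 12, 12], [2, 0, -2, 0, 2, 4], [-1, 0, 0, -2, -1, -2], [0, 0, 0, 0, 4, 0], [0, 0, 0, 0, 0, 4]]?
The characteristic polynomial factors as (x - 4)^2(x + 2)^4. The minimal polynomial is ∏(x - λ)^{k_λ} where k_λ is the size of the largest Jordan block at λ.

For λ = -2: rank(A + 2I) = 4, and the largest Jordan block has size 3 (the smallest k with rank((A + 2I)^k) = rank((A + 2I)^(k+1))).
For λ = 4: rank(A - 4I) = 4, and the largest Jordan block has size 1 (the smallest k with rank((A - 4I)^k) = rank((A - 4I)^(k+1))).

So m_A(x) = (x - 4)(x + 2)^3.

m_A(x) = (x - 4)(x + 2)^3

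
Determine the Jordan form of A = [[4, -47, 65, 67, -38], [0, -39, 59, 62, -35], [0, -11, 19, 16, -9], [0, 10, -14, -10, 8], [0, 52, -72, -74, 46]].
The characteristic polynomial is det(xI - A) = (x - 4)^5, so the eigenvalues are 4 (algebraic multiplicity 5).

For λ = 4: rank(A - 4I) = 2, rank((A - 4I)^2) = 0. The eigenspace has dimension 5 - 2 = 3, so there are 3 Jordan blocks; the rank sequence gives block sizes [2, 2, 1].

Assembling the blocks gives the Jordan form J above.

J = [[4, 1, 0, 0, 0], [0, 4, 0, 0, 0], [0, 0, 4, 1, 0], [0, 0, 0, 4, 0], [0, 0, 0, 0, 4]]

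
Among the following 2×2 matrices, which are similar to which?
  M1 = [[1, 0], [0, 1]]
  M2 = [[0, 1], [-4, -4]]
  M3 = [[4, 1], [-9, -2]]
Characteristic polynomials: χ_{M1} = (x - 1)^2, χ_{M2} = (x + 2)^2, χ_{M3} = (x - 1)^2.

{M1}: invariant factors x - 1, x - 1.

{M2}: invariant factors (x + 2)^2.

{M3}: invariant factors (x - 1)^2.

Matrices are similar if and only if their invariant-factor lists agree; the partition into similarity classes is {M1}, {M2}, {M3}.

3 classes: {M1}, {M2}, {M3}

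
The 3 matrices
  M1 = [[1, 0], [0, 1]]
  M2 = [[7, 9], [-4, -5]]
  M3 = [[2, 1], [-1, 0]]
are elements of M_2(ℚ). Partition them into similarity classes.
2 classes: {M1}, {M2, M3}

Characteristic polynomials: χ_{M1} = (x - 1)^2, χ_{M2} = (x - 1)^2, χ_{M3} = (x - 1)^2.

{M1}: invariant factors x - 1, x - 1.

{M2, M3}: invariant factors (x - 1)^2.

Matrices are similar if and only if their invariant-factor lists agree; the partition into similarity classes is {M1}, {M2, M3}.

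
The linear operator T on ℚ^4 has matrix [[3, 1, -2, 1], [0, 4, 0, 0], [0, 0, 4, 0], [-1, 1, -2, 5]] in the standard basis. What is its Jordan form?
The characteristic polynomial is det(xI - A) = (x - 4)^4, so the eigenvalues are 4 (algebraic multiplicity 4).

For λ = 4: rank(A - 4I) = 1, rank((A - 4I)^2) = 0. The eigenspace has dimension 4 - 1 = 3, so there are 3 Jordan blocks; the rank sequence gives block sizes [2, 1, 1].

Assembling the blocks gives the Jordan form J above.

J = [[4, 1, 0, 0], [0, 4, 0, 0], [0, 0, 4, 0], [0, 0, 0, 4]]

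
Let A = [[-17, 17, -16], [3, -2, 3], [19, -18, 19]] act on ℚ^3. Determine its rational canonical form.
R = [[0, 0, -16], [1, 0, 20], [0, 1, 0]]

The invariant factors of A (the non-unit diagonal entries of the Smith normal form of xI - A over ℚ[x]) are (x - 4)(x^2 + 4x - 4), each dividing the next. The characteristic polynomial is their product, (x - 4)(x^2 + 4x - 4).

The rational canonical form is the block-diagonal matrix of companion matrices C(f_i):
R = [[0, 0, -16], [1, 0, 20], [0, 1, 0]].

Note the characteristic polynomial does not split into linear factors over ℚ, so A has no Jordan form over ℚ; the rational canonical form exists over any field.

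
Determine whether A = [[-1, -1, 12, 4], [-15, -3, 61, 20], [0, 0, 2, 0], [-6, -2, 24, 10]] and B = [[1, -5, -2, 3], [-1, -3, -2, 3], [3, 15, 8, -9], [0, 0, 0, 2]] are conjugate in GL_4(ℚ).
Both have characteristic polynomial (x - 2)^4, but the minimal polynomial of A is (x - 2)^3 while the minimal polynomial of B is (x - 2)^2. The minimal polynomial is a similarity invariant, so A and B are not similar.

No.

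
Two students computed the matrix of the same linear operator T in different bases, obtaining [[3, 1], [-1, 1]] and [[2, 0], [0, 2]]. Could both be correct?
No.

Both have characteristic polynomial (x - 2)^2, but the minimal polynomial of A is (x - 2)^2 while the minimal polynomial of B is x - 2. The minimal polynomial is a similarity invariant, so A and B are not similar.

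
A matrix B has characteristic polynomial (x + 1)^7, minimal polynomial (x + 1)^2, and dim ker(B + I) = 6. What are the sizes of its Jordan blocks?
λ = -1: algebraic multiplicity 7 (exponent in χ_B), largest block size 2 (exponent in m_B), 6 blocks (geometric multiplicity). These force block sizes [2, 1, 1, 1, 1, 1].

Jordan blocks: (-1, 2), (-1, 1), (-1, 1), (-1, 1), (-1, 1), (-1, 1)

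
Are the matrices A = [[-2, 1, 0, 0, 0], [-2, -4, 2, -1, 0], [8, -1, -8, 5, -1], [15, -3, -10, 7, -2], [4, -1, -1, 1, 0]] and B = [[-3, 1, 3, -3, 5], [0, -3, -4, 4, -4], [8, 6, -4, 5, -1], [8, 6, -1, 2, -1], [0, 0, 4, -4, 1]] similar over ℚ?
Both have characteristic polynomial (x - 1)^2(x + 3)^3, but the minimal polynomial of A is (x - 1)^2(x + 3)^3 while the minimal polynomial of B is (x - 1)^2(x + 3)^2. The minimal polynomial is a similarity invariant, so A and B are not similar.

No.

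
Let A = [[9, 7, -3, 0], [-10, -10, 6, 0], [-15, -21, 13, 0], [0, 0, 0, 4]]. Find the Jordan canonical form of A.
The characteristic polynomial is det(xI - A) = (x - 4)^4, so the eigenvalues are 4 (algebraic multiplicity 4).

For λ = 4: rank(A - 4I) = 1, rank((A - 4I)^2) = 0. The eigenspace has dimension 4 - 1 = 3, so there are 3 Jordan blocks; the rank sequence gives block sizes [2, 1, 1].

Assembling the blocks gives the Jordan form J above.

J = [[4, 1, 0, 0], [0, 4, 0, 0], [0, 0, 4, 0], [0, 0, 0, 4]]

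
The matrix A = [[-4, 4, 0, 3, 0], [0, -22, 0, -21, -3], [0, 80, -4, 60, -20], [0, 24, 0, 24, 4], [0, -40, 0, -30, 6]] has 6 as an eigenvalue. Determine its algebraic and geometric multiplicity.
The characteristic polynomial is (x - 6)^2(x + 4)^3, so the factor x - 6 appears with exponent 2: the algebraic multiplicity is 2.

rank(A - 6I) = 4, so the eigenspace has dimension 5 - 4 = 1: the geometric multiplicity is 1.

Since 1 < 2, A is not diagonalizable.

algebraic multiplicity 2, geometric multiplicity 1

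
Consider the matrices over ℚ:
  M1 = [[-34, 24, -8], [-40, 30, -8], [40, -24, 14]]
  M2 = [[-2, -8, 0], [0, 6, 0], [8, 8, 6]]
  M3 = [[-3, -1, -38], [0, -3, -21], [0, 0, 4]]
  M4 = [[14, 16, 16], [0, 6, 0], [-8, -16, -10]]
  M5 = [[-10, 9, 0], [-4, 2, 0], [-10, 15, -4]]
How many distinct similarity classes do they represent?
Characteristic polynomials: χ_{M1} = (x - 6)^2(x + 2), χ_{M2} = (x - 6)^2(x + 2), χ_{M3} = (x - 4)(x + 3)^2, χ_{M4} = (x - 6)^2(x + 2), χ_{M5} = (x + 4)^3.

{M1, M2, M4}: invariant factors x - 6, (x - 6)(x + 2).

{M3}: invariant factors (x - 4)(x + 3)^2.

{M5}: invariant factors x + 4, (x + 4)^2.

Matrices are similar if and only if their invariant-factor lists agree; the partition into similarity classes is {M1, M2, M4}, {M3}, {M5}.

3 classes: {M1, M2, M4}, {M3}, {M5}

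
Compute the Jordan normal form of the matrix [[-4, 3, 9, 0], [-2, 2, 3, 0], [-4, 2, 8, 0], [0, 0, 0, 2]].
J = [[2, 1, 0, 0], [0, 2, 1, 0], [0, 0, 2, 0], [0, 0, 0, 2]]

The characteristic polynomial is det(xI - A) = (x - 2)^4, so the eigenvalues are 2 (algebraic multiplicity 4).

For λ = 2: rank(A - 2I) = 2, rank((A - 2I)^2) = 1, rank((A - 2I)^3) = 0. The eigenspace has dimension 4 - 2 = 2, so there are 2 Jordan blocks; the rank sequence gives block sizes [3, 1].

Assembling the blocks gives the Jordan form J above.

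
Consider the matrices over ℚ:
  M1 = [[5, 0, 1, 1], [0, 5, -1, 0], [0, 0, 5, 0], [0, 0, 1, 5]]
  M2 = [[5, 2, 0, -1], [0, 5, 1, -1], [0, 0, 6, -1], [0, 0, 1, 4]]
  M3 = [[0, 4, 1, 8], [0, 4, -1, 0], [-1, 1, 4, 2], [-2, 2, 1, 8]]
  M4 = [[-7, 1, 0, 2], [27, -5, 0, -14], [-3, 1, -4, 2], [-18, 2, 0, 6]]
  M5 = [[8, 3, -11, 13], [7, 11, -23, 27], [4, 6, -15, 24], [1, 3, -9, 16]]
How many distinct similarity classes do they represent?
3 classes: {M1, M2, M5}, {M3}, {M4}

Characteristic polynomials: χ_{M1} = (x - 5)^4, χ_{M2} = (x - 5)^4, χ_{M3} = (x - 4)^4, χ_{M4} = (x - 2)(x + 4)^3, χ_{M5} = (x - 5)^4.

{M1, M2, M5}: invariant factors x - 5, (x - 5)^3.

{M3}: invariant factors x - 4, (x - 4)^3.

{M4}: invariant factors x + 4, (x - 2)(x + 4)^2.

Matrices are similar if and only if their invariant-factor lists agree; the partition into similarity classes is {M1, M2, M5}, {M3}, {M4}.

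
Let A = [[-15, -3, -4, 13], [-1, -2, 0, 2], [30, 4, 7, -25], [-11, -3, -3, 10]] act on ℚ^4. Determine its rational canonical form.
R = [[0, 0, 0, 0], [1, 0, 0, -2], [0, 1, 0, -2], [0, 0, 1, 0]]

The invariant factors of A (the non-unit diagonal entries of the Smith normal form of xI - A over ℚ[x]) are x(x^3 + 2x + 2), each dividing the next. The characteristic polynomial is their product, x(x^3 + 2x + 2).

The rational canonical form is the block-diagonal matrix of companion matrices C(f_i):
R = [[0, 0, 0, 0], [1, 0, 0, -2], [0, 1, 0, -2], [0, 0, 1, 0]].

Note the characteristic polynomial does not split into linear factors over ℚ, so A has no Jordan form over ℚ; the rational canonical form exists over any field.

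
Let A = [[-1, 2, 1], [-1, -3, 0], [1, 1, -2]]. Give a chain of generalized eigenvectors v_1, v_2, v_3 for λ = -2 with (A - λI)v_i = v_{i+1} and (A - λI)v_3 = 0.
We seek v_1 ∈ ker((A + 2I)^3) \ ker((A + 2I)^2), then set v_{i+1} = (A + 2I) v_i.

One such chain is v_1 = [[0, -1, 2]]^T, v_2 = [[0, 1, -1]]^T, v_3 = [[1, -1, 1]]^T. Check: (A + 2I) v_3 = [[0, 0, 0]]^T = 0.

v_1 = [[0, -1, 2]]^T, v_2 = [[0, 1, -1]]^T, v_3 = [[1, -1, 1]]^T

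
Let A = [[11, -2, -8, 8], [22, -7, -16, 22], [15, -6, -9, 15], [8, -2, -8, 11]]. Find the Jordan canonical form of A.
J = [[-3, 0, 0, 0], [0, 3, 1, 0], [0, 0, 3, 0], [0, 0, 0, 3]]

The characteristic polynomial is det(xI - A) = (x - 3)^3(x + 3), so the eigenvalues are -3 (algebraic multiplicity 1), 3 (algebraic multiplicity 3).

For λ = -3: algebraic multiplicity 1 gives one 1×1 block.

For λ = 3: rank(A - 3I) = 2, rank((A - 3I)^2) = 1. The eigenspace has dimension 4 - 2 = 2, so there are 2 Jordan blocks; the rank sequence gives block sizes [2, 1].

Assembling the blocks gives the Jordan form J above.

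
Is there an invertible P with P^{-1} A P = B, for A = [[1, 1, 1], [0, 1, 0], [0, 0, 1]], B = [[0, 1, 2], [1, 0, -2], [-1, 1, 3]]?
Two matrices over a field are similar if and only if they have the same invariant factors.

Both A and B have characteristic polynomial (x - 1)^3 and minimal polynomial (x - 1)^2. Computing further, both have invariant factors x - 1, (x - 1)^2. Hence A and B are similar.

Yes.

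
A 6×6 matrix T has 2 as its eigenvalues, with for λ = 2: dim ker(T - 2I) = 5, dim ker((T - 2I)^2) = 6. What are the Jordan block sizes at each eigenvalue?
λ = 2: successive nullity increments [5, 1] count blocks of size ≥ k; block sizes are [2, 1, 1, 1, 1].

Jordan blocks: (2, 2), (2, 1), (2, 1), (2, 1), (2, 1)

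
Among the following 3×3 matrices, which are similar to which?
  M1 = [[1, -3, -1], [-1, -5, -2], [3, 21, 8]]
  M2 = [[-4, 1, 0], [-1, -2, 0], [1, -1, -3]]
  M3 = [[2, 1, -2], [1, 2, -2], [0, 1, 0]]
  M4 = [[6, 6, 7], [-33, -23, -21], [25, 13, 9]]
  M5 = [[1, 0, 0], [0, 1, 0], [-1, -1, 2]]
Characteristic polynomials: χ_{M1} = (x - 2)(x - 1)^2, χ_{M2} = (x + 3)^3, χ_{M3} = (x - 2)(x - 1)^2, χ_{M4} = (x - 2)(x + 5)^2, χ_{M5} = (x - 2)(x - 1)^2.

{M1, M3}: invariant factors (x - 2)(x - 1)^2.

{M2}: invariant factors x + 3, (x + 3)^2.

{M4}: invariant factors (x - 2)(x + 5)^2.

{M5}: invariant factors x - 1, (x - 2)(x - 1).

Matrices are similar if and only if their invariant-factor lists agree; the partition into similarity classes is {M1, M3}, {M2}, {M4}, {M5}.

4 classes: {M1, M3}, {M2}, {M4}, {M5}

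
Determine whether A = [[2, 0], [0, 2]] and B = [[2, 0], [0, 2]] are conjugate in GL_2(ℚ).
Two matrices over a field are similar if and only if they have the same invariant factors.

Both A and B have characteristic polynomial (x - 2)^2 and minimal polynomial x - 2. Computing further, both have invariant factors x - 2, x - 2. Hence A and B are similar.

Yes.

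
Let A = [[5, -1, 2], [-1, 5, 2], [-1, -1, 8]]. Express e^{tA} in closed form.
A has Jordan form J = [[6, 1, 0], [0, 6, 0], [0, 0, 6]] with A = PJP^{-1}, so e^{tA} = P e^{tJ} P^{-1}.

For a Jordan block J_k(λ), e^{tJ_k(λ)} = e^{λt} · (I + tN + t^2 N^2/2! + ... + t^{k-1} N^{k-1}/(k-1)!) where N is the nilpotent superdiagonal part.

Assembling the blocks and conjugating back gives the entries of e^{tA} as shown above.

e^{tA} = [[(1 - t)*e^{6*t}, -t*e^{6*t}, 2*t*e^{6*t}], [-t*e^{6*t}, (1 - t)*e^{6*t}, 2*t*e^{6*t}], [-t*e^{6*t}, -t*e^{6*t}, (2*t + 1)*e^{6*t}]]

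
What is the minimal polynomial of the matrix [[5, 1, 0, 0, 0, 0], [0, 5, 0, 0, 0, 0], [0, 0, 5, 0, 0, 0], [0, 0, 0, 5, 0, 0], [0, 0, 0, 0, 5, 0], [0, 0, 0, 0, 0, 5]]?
The characteristic polynomial factors as (x - 5)^6. The minimal polynomial is ∏(x - λ)^{k_λ} where k_λ is the size of the largest Jordan block at λ.

For λ = 5: rank(A - 5I) = 1, and the largest Jordan block has size 2 (the smallest k with rank((A - 5I)^k) = rank((A - 5I)^(k+1))).

So m_A(x) = (x - 5)^2.

m_A(x) = (x - 5)^2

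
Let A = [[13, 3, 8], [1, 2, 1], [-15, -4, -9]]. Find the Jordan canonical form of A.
J = [[2, 1, 0], [0, 2, 1], [0, 0, 2]]

The characteristic polynomial is det(xI - A) = (x - 2)^3, so the eigenvalues are 2 (algebraic multiplicity 3).

For λ = 2: rank(A - 2I) = 2, rank((A - 2I)^2) = 1, rank((A - 2I)^3) = 0. The eigenspace has dimension 3 - 2 = 1, so there is 1 Jordan block; the rank sequence gives block sizes [3].

Assembling the blocks gives the Jordan form J above.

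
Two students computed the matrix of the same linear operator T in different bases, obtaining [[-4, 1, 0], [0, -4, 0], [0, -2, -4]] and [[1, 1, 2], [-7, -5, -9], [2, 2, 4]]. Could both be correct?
trace(A) = -12 but trace(B) = 0. The trace is a similarity invariant, so A and B are not similar.

No.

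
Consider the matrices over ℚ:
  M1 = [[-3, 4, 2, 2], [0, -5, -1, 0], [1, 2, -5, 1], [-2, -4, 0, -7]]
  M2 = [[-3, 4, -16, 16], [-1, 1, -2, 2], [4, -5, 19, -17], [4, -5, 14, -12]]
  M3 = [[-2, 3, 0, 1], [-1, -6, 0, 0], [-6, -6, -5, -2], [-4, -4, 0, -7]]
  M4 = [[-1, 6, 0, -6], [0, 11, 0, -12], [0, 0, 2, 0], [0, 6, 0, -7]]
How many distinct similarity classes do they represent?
Characteristic polynomials: χ_{M1} = (x + 5)^4, χ_{M2} = (x - 5)(x - 2)(x + 1)^2, χ_{M3} = (x + 5)^4, χ_{M4} = (x - 5)(x - 2)(x + 1)^2.

{M1, M3}: invariant factors x + 5, (x + 5)^3.

{M2}: invariant factors (x - 5)(x - 2)(x + 1)^2.

{M4}: invariant factors x + 1, (x - 5)(x - 2)(x + 1).

Matrices are similar if and only if their invariant-factor lists agree; the partition into similarity classes is {M1, M3}, {M2}, {M4}.

3 classes: {M1, M3}, {M2}, {M4}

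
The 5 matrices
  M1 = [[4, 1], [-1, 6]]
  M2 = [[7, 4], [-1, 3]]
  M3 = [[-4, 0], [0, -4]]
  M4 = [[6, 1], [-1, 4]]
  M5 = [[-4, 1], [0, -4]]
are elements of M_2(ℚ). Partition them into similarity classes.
3 classes: {M1, M2, M4}, {M3}, {M5}

Characteristic polynomials: χ_{M1} = (x - 5)^2, χ_{M2} = (x - 5)^2, χ_{M3} = (x + 4)^2, χ_{M4} = (x - 5)^2, χ_{M5} = (x + 4)^2.

{M1, M2, M4}: invariant factors (x - 5)^2.

{M3}: invariant factors x + 4, x + 4.

{M5}: invariant factors (x + 4)^2.

Matrices are similar if and only if their invariant-factor lists agree; the partition into similarity classes is {M1, M2, M4}, {M3}, {M5}.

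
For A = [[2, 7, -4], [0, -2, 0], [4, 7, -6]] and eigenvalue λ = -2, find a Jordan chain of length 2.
v_1 = [[-6, 3, -1]]^T, v_2 = [[1, 0, 1]]^T

We seek v_1 ∈ ker((A + 2I)^2) \ ker(A + 2I), then set v_{i+1} = (A + 2I) v_i.

One such chain is v_1 = [[-6, 3, -1]]^T, v_2 = [[1, 0, 1]]^T. Check: (A + 2I) v_2 = [[0, 0, 0]]^T = 0.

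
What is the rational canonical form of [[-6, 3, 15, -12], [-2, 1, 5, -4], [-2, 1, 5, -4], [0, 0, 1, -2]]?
The invariant factors of A (the non-unit diagonal entries of the Smith normal form of xI - A over ℚ[x]) are x, x(x^2 + 2x + 4), each dividing the next. The characteristic polynomial is their product, x^2(x^2 + 2x + 4).

The rational canonical form is the block-diagonal matrix of companion matrices C(f_i):
R = [[0, 0, 0, 0], [0, 0, 0, 0], [0, 1, 0, -4], [0, 0, 1, -2]].

Note the characteristic polynomial does not split into linear factors over ℚ, so A has no Jordan form over ℚ; the rational canonical form exists over any field.

R = [[0, 0, 0, 0], [0, 0, 0, 0], [0, 1, 0, -4], [0, 0, 1, -2]]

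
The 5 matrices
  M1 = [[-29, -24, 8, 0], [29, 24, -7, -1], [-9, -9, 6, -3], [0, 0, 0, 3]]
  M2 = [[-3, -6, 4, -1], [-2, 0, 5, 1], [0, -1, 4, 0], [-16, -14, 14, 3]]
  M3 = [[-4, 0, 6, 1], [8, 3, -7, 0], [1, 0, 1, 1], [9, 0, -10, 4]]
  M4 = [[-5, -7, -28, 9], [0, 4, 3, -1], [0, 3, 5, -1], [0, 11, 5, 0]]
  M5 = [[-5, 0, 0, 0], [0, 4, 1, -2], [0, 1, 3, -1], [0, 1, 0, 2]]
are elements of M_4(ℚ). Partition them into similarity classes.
2 classes: {M1}, {M2, M3, M4, M5}

Characteristic polynomials: χ_{M1} = (x - 3)^3(x + 5), χ_{M2} = (x - 3)^3(x + 5), χ_{M3} = (x - 3)^3(x + 5), χ_{M4} = (x - 3)^3(x + 5), χ_{M5} = (x - 3)^3(x + 5).

{M1}: invariant factors x - 3, (x - 3)^2(x + 5).

{M2, M3, M4, M5}: invariant factors (x - 3)^3(x + 5).

Matrices are similar if and only if their invariant-factor lists agree; the partition into similarity classes is {M1}, {M2, M3, M4, M5}.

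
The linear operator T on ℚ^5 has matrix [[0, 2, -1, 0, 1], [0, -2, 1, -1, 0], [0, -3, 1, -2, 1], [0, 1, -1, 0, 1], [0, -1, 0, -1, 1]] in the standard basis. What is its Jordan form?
J = [[0, 1, 0, 0, 0], [0, 0, 1, 0, 0], [0, 0, 0, 0, 0], [0, 0, 0, 0, 1], [0, 0, 0, 0, 0]]

The characteristic polynomial is det(xI - A) = x^5, so the eigenvalues are 0 (algebraic multiplicity 5).

For λ = 0: rank(A) = 3, rank(A^2) = 1, rank(A^3) = 0. The eigenspace has dimension 5 - 3 = 2, so there are 2 Jordan blocks; the rank sequence gives block sizes [3, 2].

Assembling the blocks gives the Jordan form J above.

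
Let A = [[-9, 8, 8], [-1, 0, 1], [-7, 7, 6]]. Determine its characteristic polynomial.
χ_A(x) = (x + 1)^3

xI - A = [[x + 9, -8, -8], [1, x, -1], [7, -7, x - 6]].

Expanding det(xI - A) along the first row:
det(xI - A) = + (x + 9)·det([[x, -1], [-7, x - 6]]) - (-8)·det([[1, -1], [7, x - 6]]) + (-8)·det([[1, x], [7, -7]]).

Evaluating gives χ_A(x) = x^3 + 3x^2 + 3x + 1 = (x + 1)^3.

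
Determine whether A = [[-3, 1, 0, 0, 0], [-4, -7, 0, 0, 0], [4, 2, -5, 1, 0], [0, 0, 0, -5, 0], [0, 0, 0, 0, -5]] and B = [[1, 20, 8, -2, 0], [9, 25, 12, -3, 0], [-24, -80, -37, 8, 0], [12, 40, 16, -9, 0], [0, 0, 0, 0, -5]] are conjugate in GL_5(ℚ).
Both have characteristic polynomial (x + 5)^5 and minimal polynomial (x + 5)^2. But rank(A + 5I) = 2 for A while rank(B + 5I) = 1 for B, so the number of Jordan blocks at λ = -5 differs. A and B are not similar.

No.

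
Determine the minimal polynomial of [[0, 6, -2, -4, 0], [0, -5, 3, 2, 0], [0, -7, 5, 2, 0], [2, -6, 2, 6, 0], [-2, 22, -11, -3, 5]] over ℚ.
m_A(x) = x(x - 5)(x - 2)^2

The characteristic polynomial factors as x(x - 5)(x - 2)^3. The minimal polynomial is ∏(x - λ)^{k_λ} where k_λ is the size of the largest Jordan block at λ.

For λ = 0: rank(A) = 4, and the largest Jordan block has size 1 (the smallest k with rank(A^k) = rank(A^(k+1))).
For λ = 2: rank(A - 2I) = 3, and the largest Jordan block has size 2 (the smallest k with rank((A - 2I)^k) = rank((A - 2I)^(k+1))).
For λ = 5: rank(A - 5I) = 4, and the largest Jordan block has size 1 (the smallest k with rank((A - 5I)^k) = rank((A - 5I)^(k+1))).

So m_A(x) = x(x - 5)(x - 2)^2.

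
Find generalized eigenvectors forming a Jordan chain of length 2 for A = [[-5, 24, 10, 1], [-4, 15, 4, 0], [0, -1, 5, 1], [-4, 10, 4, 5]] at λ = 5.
v_1 = [[-3, -1, 0, -1]]^T, v_2 = [[5, 2, 0, 2]]^T

We seek v_1 ∈ ker((A - 5I)^2) \ ker(A - 5I), then set v_{i+1} = (A - 5I) v_i.

One such chain is v_1 = [[-3, -1, 0, -1]]^T, v_2 = [[5, 2, 0, 2]]^T. Check: (A - 5I) v_2 = [[0, 0, 0, 0]]^T = 0.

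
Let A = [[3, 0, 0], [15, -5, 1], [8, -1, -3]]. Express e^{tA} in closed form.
A has Jordan form J = [[-4, 1, 0], [0, -4, 0], [0, 0, 3]] with A = PJP^{-1}, so e^{tA} = P e^{tJ} P^{-1}.

For a Jordan block J_k(λ), e^{tJ_k(λ)} = e^{λt} · (I + tN + t^2 N^2/2! + ... + t^{k-1} N^{k-1}/(k-1)!) where N is the nilpotent superdiagonal part.

Assembling the blocks and conjugating back gives the entries of e^{tA} as shown above.

e^{tA} = [[e^{3*t}, 0, 0], [(t + 2*e^{7*t} - 2)*e^{-4*t}, (1 - t)*e^{-4*t}, t*e^{-4*t}], [(t + e^{7*t} - 1)*e^{-4*t}, -t*e^{-4*t}, (t + 1)*e^{-4*t}]]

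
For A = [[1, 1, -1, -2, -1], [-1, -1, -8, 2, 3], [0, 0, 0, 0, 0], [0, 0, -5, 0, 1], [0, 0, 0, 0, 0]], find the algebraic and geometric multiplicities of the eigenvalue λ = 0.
The characteristic polynomial is x^5, so the factor x appears with exponent 5: the algebraic multiplicity is 5.

rank(A) = 3, so the eigenspace has dimension 5 - 3 = 2: the geometric multiplicity is 2.

Since 2 < 5, A is not diagonalizable.

algebraic multiplicity 5, geometric multiplicity 2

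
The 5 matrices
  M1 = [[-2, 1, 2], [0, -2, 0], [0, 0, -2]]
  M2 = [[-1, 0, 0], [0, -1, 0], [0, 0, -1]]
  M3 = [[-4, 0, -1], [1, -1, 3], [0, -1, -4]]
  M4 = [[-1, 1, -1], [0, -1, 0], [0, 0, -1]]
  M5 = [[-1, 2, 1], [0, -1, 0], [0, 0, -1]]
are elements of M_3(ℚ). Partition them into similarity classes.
Characteristic polynomials: χ_{M1} = (x + 2)^3, χ_{M2} = (x + 1)^3, χ_{M3} = (x + 3)^3, χ_{M4} = (x + 1)^3, χ_{M5} = (x + 1)^3.

{M1}: invariant factors x + 2, (x + 2)^2.

{M2}: invariant factors x + 1, x + 1, x + 1.

{M3}: invariant factors (x + 3)^3.

{M4, M5}: invariant factors x + 1, (x + 1)^2.

Matrices are similar if and only if their invariant-factor lists agree; the partition into similarity classes is {M1}, {M2}, {M3}, {M4, M5}.

4 classes: {M1}, {M2}, {M3}, {M4, M5}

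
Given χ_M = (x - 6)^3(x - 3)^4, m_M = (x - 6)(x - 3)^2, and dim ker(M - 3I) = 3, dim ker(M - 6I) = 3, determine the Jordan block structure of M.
Jordan blocks: (3, 2), (3, 1), (3, 1), (6, 1), (6, 1), (6, 1)

λ = 3: algebraic multiplicity 4 (exponent in χ_M), largest block size 2 (exponent in m_M), 3 blocks (geometric multiplicity). These force block sizes [2, 1, 1].
λ = 6: algebraic multiplicity 3 (exponent in χ_M), largest block size 1 (exponent in m_M), 3 blocks (geometric multiplicity). These force block sizes [1, 1, 1].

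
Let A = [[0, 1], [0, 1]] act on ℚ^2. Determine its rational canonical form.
The invariant factors of A (the non-unit diagonal entries of the Smith normal form of xI - A over ℚ[x]) are x(x - 1), each dividing the next. The characteristic polynomial is their product, x(x - 1).

The rational canonical form is the block-diagonal matrix of companion matrices C(f_i):
R = [[0, 0], [1, 1]].

R = [[0, 0], [1, 1]]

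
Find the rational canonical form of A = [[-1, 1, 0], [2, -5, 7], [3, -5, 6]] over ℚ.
R = [[0, 0, 4], [1, 0, -2], [0, 1, 0]]

The invariant factors of A (the non-unit diagonal entries of the Smith normal form of xI - A over ℚ[x]) are x^3 + 2x - 4, each dividing the next. The characteristic polynomial is their product, x^3 + 2x - 4.

The rational canonical form is the block-diagonal matrix of companion matrices C(f_i):
R = [[0, 0, 4], [1, 0, -2], [0, 1, 0]].

Note the characteristic polynomial does not split into linear factors over ℚ, so A has no Jordan form over ℚ; the rational canonical form exists over any field.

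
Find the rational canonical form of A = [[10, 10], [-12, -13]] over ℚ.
The invariant factors of A (the non-unit diagonal entries of the Smith normal form of xI - A over ℚ[x]) are (x - 2)(x + 5), each dividing the next. The characteristic polynomial is their product, (x - 2)(x + 5).

The rational canonical form is the block-diagonal matrix of companion matrices C(f_i):
R = [[0, 10], [1, -3]].

R = [[0, 10], [1, -3]]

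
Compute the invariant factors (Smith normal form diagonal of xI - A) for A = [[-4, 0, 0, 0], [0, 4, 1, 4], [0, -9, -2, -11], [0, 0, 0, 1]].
The Jordan structure of A has elementary divisors (x + 4), (x - 1)^3. Arranging the block sizes at each eigenvalue in decreasing order and taking row products gives the invariant factors.

Invariant factors (smallest first, each dividing the next): (x - 1)^3(x + 4).

Check: the last factor (x - 1)^3(x + 4) is the minimal polynomial, and the product (x - 1)^3(x + 4) is the characteristic polynomial.

(x - 1)^3(x + 4)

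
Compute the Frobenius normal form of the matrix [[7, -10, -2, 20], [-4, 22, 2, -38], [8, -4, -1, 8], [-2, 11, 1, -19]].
R = [[3, 0, 0, 0], [0, 0, 0, 0], [0, 1, 0, -9], [0, 0, 1, 6]]

The invariant factors of A (the non-unit diagonal entries of the Smith normal form of xI - A over ℚ[x]) are x - 3, x(x - 3)^2, each dividing the next. The characteristic polynomial is their product, x(x - 3)^3.

The rational canonical form is the block-diagonal matrix of companion matrices C(f_i):
R = [[3, 0, 0, 0], [0, 0, 0, 0], [0, 1, 0, -9], [0, 0, 1, 6]].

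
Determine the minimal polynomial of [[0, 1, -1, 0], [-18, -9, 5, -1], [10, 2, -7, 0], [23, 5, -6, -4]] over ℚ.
m_A(x) = (x + 5)^3

The characteristic polynomial factors as (x + 5)^4. The minimal polynomial is ∏(x - λ)^{k_λ} where k_λ is the size of the largest Jordan block at λ.

For λ = -5: rank(A + 5I) = 2, and the largest Jordan block has size 3 (the smallest k with rank((A + 5I)^k) = rank((A + 5I)^(k+1))).

So m_A(x) = (x + 5)^3.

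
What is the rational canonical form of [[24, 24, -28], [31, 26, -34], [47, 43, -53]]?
R = [[0, 0, -12], [1, 0, -8], [0, 1, -3]]

The invariant factors of A (the non-unit diagonal entries of the Smith normal form of xI - A over ℚ[x]) are (x + 2)(x^2 + x + 6), each dividing the next. The characteristic polynomial is their product, (x + 2)(x^2 + x + 6).

The rational canonical form is the block-diagonal matrix of companion matrices C(f_i):
R = [[0, 0, -12], [1, 0, -8], [0, 1, -3]].

Note the characteristic polynomial does not split into linear factors over ℚ, so A has no Jordan form over ℚ; the rational canonical form exists over any field.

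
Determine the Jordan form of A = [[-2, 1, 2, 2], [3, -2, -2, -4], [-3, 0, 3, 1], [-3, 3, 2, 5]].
The characteristic polynomial is det(xI - A) = (x - 1)^4, so the eigenvalues are 1 (algebraic multiplicity 4).

For λ = 1: rank(A - I) = 2, rank((A - I)^2) = 0. The eigenspace has dimension 4 - 2 = 2, so there are 2 Jordan blocks; the rank sequence gives block sizes [2, 2].

Assembling the blocks gives the Jordan form J above.

J = [[1, 1, 0, 0], [0, 1, 0, 0], [0, 0, 1, 1], [0, 0, 0, 1]]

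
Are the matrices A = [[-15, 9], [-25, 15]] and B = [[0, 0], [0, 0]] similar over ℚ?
Both have characteristic polynomial x^2, but the minimal polynomial of A is x^2 while the minimal polynomial of B is x. The minimal polynomial is a similarity invariant, so A and B are not similar.

No.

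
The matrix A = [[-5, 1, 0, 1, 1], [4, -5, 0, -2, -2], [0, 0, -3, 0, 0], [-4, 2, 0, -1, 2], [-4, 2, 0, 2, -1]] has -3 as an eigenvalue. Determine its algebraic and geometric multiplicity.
algebraic multiplicity 5, geometric multiplicity 4

The characteristic polynomial is (x + 3)^5, so the factor x + 3 appears with exponent 5: the algebraic multiplicity is 5.

rank(A + 3I) = 1, so the eigenspace has dimension 5 - 1 = 4: the geometric multiplicity is 4.

Since 4 < 5, A is not diagonalizable.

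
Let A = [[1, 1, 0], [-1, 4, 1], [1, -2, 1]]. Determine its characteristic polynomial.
χ_A(x) = (x - 2)^3

xI - A = [[x - 1, -1, 0], [1, x - 4, -1], [-1, 2, x - 1]].

Expanding det(xI - A) along the first row:
det(xI - A) = + (x - 1)·det([[x - 4, -1], [2, x - 1]]) - (-1)·det([[1, -1], [-1, x - 1]]) + (0)·det([[1, x - 4], [-1, 2]]).

Evaluating gives χ_A(x) = x^3 - 6x^2 + 12x - 8 = (x - 2)^3.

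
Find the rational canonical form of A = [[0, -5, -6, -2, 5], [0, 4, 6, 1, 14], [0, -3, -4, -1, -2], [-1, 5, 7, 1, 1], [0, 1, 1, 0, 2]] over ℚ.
The invariant factors of A (the non-unit diagonal entries of the Smith normal form of xI - A over ℚ[x]) are (x - 1)(x + 1)^2(x^2 - 4x - 3), each dividing the next. The characteristic polynomial is their product, (x - 1)(x + 1)^2(x^2 - 4x - 3).

The rational canonical form is the block-diagonal matrix of companion matrices C(f_i):
R = [[0, 0, 0, 0, -3], [1, 0, 0, 0, -7], [0, 1, 0, 0, 0], [0, 0, 1, 0, 8], [0, 0, 0, 1, 3]].

Note the characteristic polynomial does not split into linear factors over ℚ, so A has no Jordan form over ℚ; the rational canonical form exists over any field.

R = [[0, 0, 0, 0, -3], [1, 0, 0, 0, -7], [0, 1, 0, 0, 0], [0, 0, 1, 0, 8], [0, 0, 0, 1, 3]]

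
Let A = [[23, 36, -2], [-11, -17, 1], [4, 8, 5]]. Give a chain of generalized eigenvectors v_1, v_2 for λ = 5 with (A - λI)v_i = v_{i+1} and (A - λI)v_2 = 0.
v_1 = [[2, -1, 1]]^T, v_2 = [[-2, 1, 0]]^T

We seek v_1 ∈ ker((A - 5I)^2) \ ker(A - 5I), then set v_{i+1} = (A - 5I) v_i.

One such chain is v_1 = [[2, -1, 1]]^T, v_2 = [[-2, 1, 0]]^T. Check: (A - 5I) v_2 = [[0, 0, 0]]^T = 0.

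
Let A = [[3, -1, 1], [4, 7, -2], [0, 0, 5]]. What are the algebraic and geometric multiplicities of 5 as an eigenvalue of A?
The characteristic polynomial is (x - 5)^3, so the factor x - 5 appears with exponent 3: the algebraic multiplicity is 3.

rank(A - 5I) = 1, so the eigenspace has dimension 3 - 1 = 2: the geometric multiplicity is 2.

Since 2 < 3, A is not diagonalizable.

algebraic multiplicity 3, geometric multiplicity 2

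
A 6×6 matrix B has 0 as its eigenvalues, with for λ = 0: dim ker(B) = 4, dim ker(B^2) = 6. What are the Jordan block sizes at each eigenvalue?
λ = 0: successive nullity increments [4, 2] count blocks of size ≥ k; block sizes are [2, 2, 1, 1].

Jordan blocks: (0, 2), (0, 2), (0, 1), (0, 1)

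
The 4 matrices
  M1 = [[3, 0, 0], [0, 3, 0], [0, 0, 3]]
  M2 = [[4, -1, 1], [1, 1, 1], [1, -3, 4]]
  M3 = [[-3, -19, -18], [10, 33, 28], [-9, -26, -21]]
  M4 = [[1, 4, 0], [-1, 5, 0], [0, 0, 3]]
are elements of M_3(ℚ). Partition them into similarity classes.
3 classes: {M1}, {M2, M3}, {M4}

Characteristic polynomials: χ_{M1} = (x - 3)^3, χ_{M2} = (x - 3)^3, χ_{M3} = (x - 3)^3, χ_{M4} = (x - 3)^3.

{M1}: invariant factors x - 3, x - 3, x - 3.

{M2, M3}: invariant factors (x - 3)^3.

{M4}: invariant factors x - 3, (x - 3)^2.

Matrices are similar if and only if their invariant-factor lists agree; the partition into similarity classes is {M1}, {M2, M3}, {M4}.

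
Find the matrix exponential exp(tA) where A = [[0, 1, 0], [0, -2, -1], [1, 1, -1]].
e^{tA} = [[(t^2/2 + t + 1)*e^{-t}, t*e^{-t}, -t^2*e^{-t}/2], [-t^2*e^{-t}/2, (1 - t)*e^{-t}, t*(t - 2)*e^{-t}/2], [t*(t + 2)*e^{-t}/2, t*e^{-t}, (2 - t^2)*e^{-t}/2]]

A has Jordan form J = [[-1, 1, 0], [0, -1, 1], [0, 0, -1]] with A = PJP^{-1}, so e^{tA} = P e^{tJ} P^{-1}.

For a Jordan block J_k(λ), e^{tJ_k(λ)} = e^{λt} · (I + tN + t^2 N^2/2! + ... + t^{k-1} N^{k-1}/(k-1)!) where N is the nilpotent superdiagonal part.

Assembling the blocks and conjugating back gives the entries of e^{tA} as shown above.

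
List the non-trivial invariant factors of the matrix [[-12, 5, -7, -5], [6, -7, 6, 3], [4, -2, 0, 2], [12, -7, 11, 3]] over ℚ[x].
x + 4, (x + 4)^3

The Jordan structure of A has elementary divisors (x + 4)^3, (x + 4). Arranging the block sizes at each eigenvalue in decreasing order and taking row products gives the invariant factors.

Invariant factors (smallest first, each dividing the next): x + 4, (x + 4)^3.

Check: the last factor (x + 4)^3 is the minimal polynomial, and the product (x + 4)^4 is the characteristic polynomial.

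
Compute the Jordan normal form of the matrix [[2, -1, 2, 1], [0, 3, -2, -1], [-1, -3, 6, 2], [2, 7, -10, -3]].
The characteristic polynomial is det(xI - A) = (x - 2)^4, so the eigenvalues are 2 (algebraic multiplicity 4).

For λ = 2: rank(A - 2I) = 2, rank((A - 2I)^2) = 0. The eigenspace has dimension 4 - 2 = 2, so there are 2 Jordan blocks; the rank sequence gives block sizes [2, 2].

Assembling the blocks gives the Jordan form J above.

J = [[2, 1, 0, 0], [0, 2, 0, 0], [0, 0, 2, 1], [0, 0, 0, 2]]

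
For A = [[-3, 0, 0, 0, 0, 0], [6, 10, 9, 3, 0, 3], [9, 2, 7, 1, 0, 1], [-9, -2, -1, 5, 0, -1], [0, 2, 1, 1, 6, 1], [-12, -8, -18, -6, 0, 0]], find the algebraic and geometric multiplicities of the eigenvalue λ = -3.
The characteristic polynomial is (x - 6)^4(x - 4)(x + 3), so the factor x + 3 appears with exponent 1: the algebraic multiplicity is 1.

rank(A + 3I) = 5, so the eigenspace has dimension 6 - 5 = 1: the geometric multiplicity is 1.

algebraic multiplicity 1, geometric multiplicity 1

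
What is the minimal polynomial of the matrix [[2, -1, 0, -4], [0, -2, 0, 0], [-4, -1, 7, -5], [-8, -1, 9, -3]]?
The characteristic polynomial factors as (x - 4)^2(x + 2)^2. The minimal polynomial is ∏(x - λ)^{k_λ} where k_λ is the size of the largest Jordan block at λ.

For λ = -2: rank(A + 2I) = 3, and the largest Jordan block has size 2 (the smallest k with rank((A + 2I)^k) = rank((A + 2I)^(k+1))).
For λ = 4: rank(A - 4I) = 3, and the largest Jordan block has size 2 (the smallest k with rank((A - 4I)^k) = rank((A - 4I)^(k+1))).

So m_A(x) = (x - 4)^2(x + 2)^2.

m_A(x) = (x - 4)^2(x + 2)^2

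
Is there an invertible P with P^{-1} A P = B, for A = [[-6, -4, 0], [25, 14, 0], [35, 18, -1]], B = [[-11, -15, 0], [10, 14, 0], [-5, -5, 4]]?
Both have characteristic polynomial (x - 4)^2(x + 1), but the minimal polynomial of A is (x - 4)^2(x + 1) while the minimal polynomial of B is (x - 4)(x + 1). The minimal polynomial is a similarity invariant, so A and B are not similar.

No.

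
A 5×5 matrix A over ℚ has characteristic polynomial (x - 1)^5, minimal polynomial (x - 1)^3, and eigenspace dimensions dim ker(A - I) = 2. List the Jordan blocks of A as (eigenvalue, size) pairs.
λ = 1: algebraic multiplicity 5 (exponent in χ_A), largest block size 3 (exponent in m_A), 2 blocks (geometric multiplicity). These force block sizes [3, 2].

Jordan blocks: (1, 3), (1, 2)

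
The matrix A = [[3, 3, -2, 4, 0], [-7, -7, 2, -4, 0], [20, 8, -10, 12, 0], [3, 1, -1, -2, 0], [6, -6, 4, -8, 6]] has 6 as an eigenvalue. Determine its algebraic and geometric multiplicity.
The characteristic polynomial is (x - 6)(x + 4)^4, so the factor x - 6 appears with exponent 1: the algebraic multiplicity is 1.

rank(A - 6I) = 4, so the eigenspace has dimension 5 - 4 = 1: the geometric multiplicity is 1.

algebraic multiplicity 1, geometric multiplicity 1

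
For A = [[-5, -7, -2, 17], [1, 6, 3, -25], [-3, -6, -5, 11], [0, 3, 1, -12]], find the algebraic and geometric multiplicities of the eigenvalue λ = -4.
The characteristic polynomial is (x + 4)^4, so the factor x + 4 appears with exponent 4: the algebraic multiplicity is 4.

rank(A + 4I) = 2, so the eigenspace has dimension 4 - 2 = 2: the geometric multiplicity is 2.

Since 2 < 4, A is not diagonalizable.

algebraic multiplicity 4, geometric multiplicity 2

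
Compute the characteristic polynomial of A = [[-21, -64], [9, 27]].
χ_A(x) = (x - 3)^2

xI - A = [[x + 21, 64], [-9, x - 27]].

Expanding det(xI - A) along the first row:
det(xI - A) = + (x + 21)·det([[x - 27]]) - (64)·det([[-9]]).

Evaluating gives χ_A(x) = x^2 - 6x + 9 = (x - 3)^2.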